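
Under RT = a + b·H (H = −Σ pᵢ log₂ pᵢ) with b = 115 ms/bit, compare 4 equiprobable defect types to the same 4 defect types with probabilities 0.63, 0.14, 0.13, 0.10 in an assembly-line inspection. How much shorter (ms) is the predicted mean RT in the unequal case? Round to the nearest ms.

Equiprobable entropy H₀ = log₂ 4 = 2.0000 bits.
Skewed entropy H = −Σ pᵢ log₂ pᵢ = 1.5319 bits.
ΔRT = b·(H₀ − H) = 115 × 0.4681 = 53.83 ms.

54 ms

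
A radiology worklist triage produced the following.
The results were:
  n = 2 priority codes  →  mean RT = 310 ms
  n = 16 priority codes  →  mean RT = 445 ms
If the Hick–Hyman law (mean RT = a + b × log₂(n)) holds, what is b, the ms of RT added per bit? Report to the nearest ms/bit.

45 ms/bit

b = (RT₂ − RT₁)/(log₂ n₂ − log₂ n₁) = (445 − 310)/(4 − 1) = 45 ms/bit.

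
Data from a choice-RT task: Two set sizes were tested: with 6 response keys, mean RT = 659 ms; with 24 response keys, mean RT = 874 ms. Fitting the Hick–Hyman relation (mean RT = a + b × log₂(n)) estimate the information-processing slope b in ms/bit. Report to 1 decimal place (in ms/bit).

107.5 ms/bit

The slope on a log₂ axis is (874 − 659) / (4.5850 − 2.5850) = 107.500 ms/bit.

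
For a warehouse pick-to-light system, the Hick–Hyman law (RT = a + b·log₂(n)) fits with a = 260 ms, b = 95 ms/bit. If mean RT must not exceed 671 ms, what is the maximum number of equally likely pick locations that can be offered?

20

Set 260 + 95·log₂ n ≤ 671 → log₂ n ≤ (671 − 260)/95 = 4.3263.
So n ≤ 2^4.3263 = 20.061; the largest integer n is 20.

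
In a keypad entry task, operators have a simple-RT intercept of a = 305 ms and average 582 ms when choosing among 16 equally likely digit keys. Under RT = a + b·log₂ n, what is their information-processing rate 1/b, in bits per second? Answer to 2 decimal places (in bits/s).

Choice component = 582 − 305 = 277 ms over log₂(16) = 4 bits.
b = 277 / 4 = 69.250 ms/bit, so 1/b = 14.440 bits/s.

14.44 bits/s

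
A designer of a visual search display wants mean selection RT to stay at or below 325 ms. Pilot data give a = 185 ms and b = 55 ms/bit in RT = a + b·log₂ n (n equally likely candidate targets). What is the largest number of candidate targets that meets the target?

Set 185 + 55·log₂ n ≤ 325 → log₂ n ≤ (325 − 185)/55 = 2.5455.
So n ≤ 2^2.5455 = 5.838; the largest integer n is 5.

5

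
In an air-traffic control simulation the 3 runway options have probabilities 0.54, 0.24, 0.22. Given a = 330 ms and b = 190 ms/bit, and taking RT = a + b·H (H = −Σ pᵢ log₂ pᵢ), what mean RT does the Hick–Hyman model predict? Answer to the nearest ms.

606 ms

Entropy contributions −pᵢ log₂ pᵢ: 0.4800, 0.4941, 0.4806; sum H = 1.4548 bits.
RT = a + bH = 330 + 190·1.4548 = 606.40 ms.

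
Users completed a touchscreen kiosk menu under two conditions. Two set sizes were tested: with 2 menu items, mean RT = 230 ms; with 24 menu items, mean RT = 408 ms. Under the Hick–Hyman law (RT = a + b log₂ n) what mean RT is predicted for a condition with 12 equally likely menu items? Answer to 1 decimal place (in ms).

358.3 ms

RT is linear in log₂ n, so two points fix the line:
  b = (408 − 230) / (log₂ 24 − log₂ 2) = 178 / (4.5850 − 1) = 49.652 ms/bit
  a = 230 − 49.652 × 1 = 180.348 ms
Then RT(12) = 180.348 + 49.652 × log₂ 12 = 180.348 + 49.652 × 3.5850 ≈ 358.348 ms.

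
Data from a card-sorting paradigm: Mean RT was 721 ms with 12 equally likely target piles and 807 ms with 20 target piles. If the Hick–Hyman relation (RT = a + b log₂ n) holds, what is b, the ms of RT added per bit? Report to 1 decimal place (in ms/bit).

116.7 ms/bit

Slope: b = (807 − 721) / (log₂ 20 − log₂ 12) = 86/0.7370 = 116.695 ms/bit.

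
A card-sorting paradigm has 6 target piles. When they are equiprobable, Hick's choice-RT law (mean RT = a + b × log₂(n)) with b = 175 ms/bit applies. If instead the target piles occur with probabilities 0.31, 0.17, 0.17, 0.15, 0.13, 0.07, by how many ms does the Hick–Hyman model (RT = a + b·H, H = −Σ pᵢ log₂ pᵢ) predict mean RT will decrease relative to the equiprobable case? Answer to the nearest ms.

The RT saving is b·ΔH. Equiprobable H₀ = log₂(6) = 2.5850 bits; with the given probabilities H = 2.4547 bits.
b·(H₀ − H) = 175 × (2.5850 − 2.4547) = 22.79 ms.

23 ms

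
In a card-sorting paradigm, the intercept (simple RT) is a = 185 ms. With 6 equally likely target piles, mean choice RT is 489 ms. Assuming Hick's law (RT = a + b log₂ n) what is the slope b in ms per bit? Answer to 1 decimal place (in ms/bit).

117.6 ms/bit

log₂(6) = 2.5850 bits.
b = (RT − a)/log₂ n = (489 − 185) / 2.5850 = 117.603 ms/bit.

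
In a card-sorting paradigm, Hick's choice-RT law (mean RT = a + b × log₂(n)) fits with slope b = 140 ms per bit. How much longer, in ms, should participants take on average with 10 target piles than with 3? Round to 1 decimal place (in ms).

ΔRT = (a + b log₂ n₂) − (a + b log₂ n₁) = b·(log₂ n₂ − log₂ n₁).
log₂(10) − log₂(3) = 3.3219 − 1.5850 = 1.7370.
ΔRT = 140 × 1.7370 = 243.175 ms.

243.2 ms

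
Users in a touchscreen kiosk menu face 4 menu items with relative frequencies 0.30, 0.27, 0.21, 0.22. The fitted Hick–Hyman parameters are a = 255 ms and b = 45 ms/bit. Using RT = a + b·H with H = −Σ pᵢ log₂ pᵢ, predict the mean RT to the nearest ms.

344 ms

H = 0.30·log₂(1/0.30) + 0.27·log₂(1/0.27) + 0.21·log₂(1/0.21) + 0.22·log₂(1/0.22) = 1.9845 bits.
RT = 255 + 45 × 1.9845 = 344.30 ms.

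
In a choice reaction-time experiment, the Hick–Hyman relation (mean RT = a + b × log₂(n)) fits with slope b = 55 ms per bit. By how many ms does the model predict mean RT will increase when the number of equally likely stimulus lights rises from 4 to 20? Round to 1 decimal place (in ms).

ΔRT = (a + b log₂ n₂) − (a + b log₂ n₁) = b·(log₂ n₂ − log₂ n₁).
log₂(20) − log₂(4) = 4.3219 − 2 = 2.3219.
ΔRT = 55 × 2.3219 = 127.706 ms.

127.7 ms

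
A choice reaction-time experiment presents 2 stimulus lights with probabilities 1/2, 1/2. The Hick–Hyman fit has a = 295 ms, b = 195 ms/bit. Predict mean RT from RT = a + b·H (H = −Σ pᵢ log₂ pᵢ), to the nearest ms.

H = −Σ pᵢ log₂ pᵢ = 0.5·1 + 0.5·1 = 1.000 bits.
RT = 295 + 195 × 1.000 = 490.00 ms.

490 ms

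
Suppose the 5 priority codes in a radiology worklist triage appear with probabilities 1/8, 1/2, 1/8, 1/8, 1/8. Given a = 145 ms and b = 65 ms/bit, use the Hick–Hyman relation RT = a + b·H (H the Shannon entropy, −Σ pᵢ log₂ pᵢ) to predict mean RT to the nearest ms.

275 ms

Each term −pᵢ log₂ pᵢ: 0.125·3 + 0.5·1 + 0.125·3 + 0.125·3 + 0.125·3; summed, H = 2.000 bits.
Mean RT = a + bH = 145 + 65·2.000 = 275.00 ms.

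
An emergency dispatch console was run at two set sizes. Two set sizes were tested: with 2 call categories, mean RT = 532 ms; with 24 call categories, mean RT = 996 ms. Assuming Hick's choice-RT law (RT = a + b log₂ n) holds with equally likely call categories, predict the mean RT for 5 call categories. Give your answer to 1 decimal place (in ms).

Fit slope and intercept:
  b = (996 − 532) / (log₂ 24 − log₂ 2) = 464 / (4.5850 − 1) = 129.430 ms/bit
  a = 532 − 129.430 × 1 = 402.570 ms
Then RT(5) = 402.570 + 129.430 × log₂ 5 = 402.570 + 129.430 × 2.3219 ≈ 703.097 ms.

703.1 ms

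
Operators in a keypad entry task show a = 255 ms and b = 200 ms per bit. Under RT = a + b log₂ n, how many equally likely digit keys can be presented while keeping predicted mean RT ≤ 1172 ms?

24

Set 255 + 200·log₂ n ≤ 1172 → log₂ n ≤ (1172 − 255)/200 = 4.5850.
So n ≤ 2^4.5850 = 24.001; the largest integer n is 24.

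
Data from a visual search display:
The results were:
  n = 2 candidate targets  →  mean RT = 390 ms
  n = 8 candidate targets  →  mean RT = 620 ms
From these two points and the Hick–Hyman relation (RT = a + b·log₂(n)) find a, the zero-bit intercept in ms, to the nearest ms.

275 ms

b = (RT₂ − RT₁)/(log₂ n₂ − log₂ n₁) = (620 − 390)/(3 − 1) = 115 ms/bit.
a = RT₁ − b·log₂ n₁ = 390 − 115 × 1 = 275.000 ms.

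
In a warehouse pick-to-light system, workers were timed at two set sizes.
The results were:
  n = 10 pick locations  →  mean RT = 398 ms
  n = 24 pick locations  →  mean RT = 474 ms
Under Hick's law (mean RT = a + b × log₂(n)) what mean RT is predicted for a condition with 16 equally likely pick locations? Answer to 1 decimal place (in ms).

438.8 ms

Fit slope and intercept:
  b = (474 − 398) / (log₂ 24 − log₂ 10) = 76 / (4.5850 − 3.3219) = 60.173 ms/bit
  a = 398 − 60.173 × 3.3219 = 198.111 ms
Then RT(16) = 198.111 + 60.173 × log₂ 16 = 198.111 + 60.173 × 4 ≈ 438.801 ms.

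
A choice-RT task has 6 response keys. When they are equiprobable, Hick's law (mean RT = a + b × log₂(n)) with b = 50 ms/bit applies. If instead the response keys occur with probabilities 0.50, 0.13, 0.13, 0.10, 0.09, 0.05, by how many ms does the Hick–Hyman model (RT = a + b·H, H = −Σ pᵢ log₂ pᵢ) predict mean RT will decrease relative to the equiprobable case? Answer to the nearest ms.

The RT saving is b·ΔH. Equiprobable H₀ = log₂(6) = 2.5850 bits; with the given probabilities H = 2.1262 bits.
b·(H₀ − H) = 50 × (2.5850 − 2.1262) = 22.94 ms.

23 ms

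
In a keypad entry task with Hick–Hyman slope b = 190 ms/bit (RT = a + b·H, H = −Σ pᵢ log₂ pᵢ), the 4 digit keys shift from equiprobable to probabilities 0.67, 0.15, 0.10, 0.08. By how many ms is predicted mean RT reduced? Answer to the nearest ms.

110 ms

The RT saving is b·ΔH. Equiprobable H₀ = log₂(4) = 2.0000 bits; with the given probabilities H = 1.4214 bits.
b·(H₀ − H) = 190 × (2.0000 − 1.4214) = 109.94 ms.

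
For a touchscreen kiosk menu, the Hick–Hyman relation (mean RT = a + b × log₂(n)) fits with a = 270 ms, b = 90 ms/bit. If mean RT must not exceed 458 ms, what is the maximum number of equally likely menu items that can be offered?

Information budget: (458 − 270)/90 = 2.0889 bits, so n ≤ 2^2.0889 = 4.254 → at most 4.

4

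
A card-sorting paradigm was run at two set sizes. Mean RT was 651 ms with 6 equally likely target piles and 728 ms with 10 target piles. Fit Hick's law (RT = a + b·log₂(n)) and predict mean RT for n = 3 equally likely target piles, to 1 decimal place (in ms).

546.5 ms

Fit slope and intercept:
  b = (728 − 651) / (log₂ 10 − log₂ 6) = 77 / (3.3219 − 2.5850) = 104.482 ms/bit
  a = 651 − 104.482 × 2.5850 = 380.917 ms
Then RT(3) = 380.917 + 104.482 × log₂ 3 = 380.917 + 104.482 × 1.5850 ≈ 546.518 ms.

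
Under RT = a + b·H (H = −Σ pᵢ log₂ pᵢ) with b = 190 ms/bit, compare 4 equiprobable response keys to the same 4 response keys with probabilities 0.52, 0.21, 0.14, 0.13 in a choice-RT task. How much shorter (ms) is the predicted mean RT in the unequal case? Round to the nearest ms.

49 ms

The RT saving is b·ΔH. Equiprobable H₀ = log₂(4) = 2.0000 bits; with the given probabilities H = 1.7432 bits.
b·(H₀ − H) = 190 × (2.0000 − 1.7432) = 48.80 ms.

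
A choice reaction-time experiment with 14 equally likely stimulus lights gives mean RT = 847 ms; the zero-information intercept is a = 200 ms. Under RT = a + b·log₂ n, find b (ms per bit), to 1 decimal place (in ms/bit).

169.9 ms/bit

log₂(14) = 3.8074 bits.
b = (RT − a)/log₂ n = (847 − 200) / 3.8074 = 169.934 ms/bit.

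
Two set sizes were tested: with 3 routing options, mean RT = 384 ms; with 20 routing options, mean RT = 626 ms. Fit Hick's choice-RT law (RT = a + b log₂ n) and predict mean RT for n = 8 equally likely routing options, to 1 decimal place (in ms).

RT is linear in log₂ n, so two points fix the line:
  b = (626 − 384) / (log₂ 20 − log₂ 3) = 242 / (4.3219 − 1.5850) = 88.419 ms/bit
  a = 384 − 88.419 × 1.5850 = 243.859 ms
Then RT(8) = 243.859 + 88.419 × log₂ 8 = 243.859 + 88.419 × 3 ≈ 509.116 ms.

509.1 ms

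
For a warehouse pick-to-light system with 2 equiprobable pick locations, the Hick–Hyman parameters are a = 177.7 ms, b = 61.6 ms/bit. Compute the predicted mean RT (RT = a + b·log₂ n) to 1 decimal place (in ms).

log₂(2) = 1 bits, so RT = 177.7 + 61.6 × 1 ≈ 239.300 ms.

239.3 ms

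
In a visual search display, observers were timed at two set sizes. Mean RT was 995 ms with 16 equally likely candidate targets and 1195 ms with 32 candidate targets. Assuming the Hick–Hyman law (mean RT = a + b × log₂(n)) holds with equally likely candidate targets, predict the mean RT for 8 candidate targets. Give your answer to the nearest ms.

795 ms

RT is linear in log₂ n, so two points fix the line:
  b = (1195 − 995) / (log₂ 32 − log₂ 16) = 200 / (5 − 4) = 200 ms/bit
  a = 995 − 200 × 4 = 195 ms
Then RT(8) = 195 + 200 × log₂ 8 = 195 + 200 × 3 ≈ 795.000 ms.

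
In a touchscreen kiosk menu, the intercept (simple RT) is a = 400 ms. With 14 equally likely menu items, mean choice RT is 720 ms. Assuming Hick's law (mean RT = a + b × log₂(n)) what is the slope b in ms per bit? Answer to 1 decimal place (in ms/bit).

14 alternatives carry log₂ 14 = 3.8074 bits; the choice cost is 720 − 400 = 320 ms, so b = 320/3.8074 = 84.048 ms/bit.

84.0 ms/bit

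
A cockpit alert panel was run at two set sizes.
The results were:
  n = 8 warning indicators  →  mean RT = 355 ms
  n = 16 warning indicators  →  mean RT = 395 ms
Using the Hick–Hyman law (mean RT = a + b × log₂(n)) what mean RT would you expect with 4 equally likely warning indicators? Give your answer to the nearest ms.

315 ms

Solve the two-equation system in a and b:
  b = (395 − 355) / (log₂ 16 − log₂ 8) = 40 / (4 − 3) = 40 ms/bit
  a = 355 − 40 × 3 = 235 ms
Then RT(4) = 235 + 40 × log₂ 4 = 235 + 40 × 2 ≈ 315.000 ms.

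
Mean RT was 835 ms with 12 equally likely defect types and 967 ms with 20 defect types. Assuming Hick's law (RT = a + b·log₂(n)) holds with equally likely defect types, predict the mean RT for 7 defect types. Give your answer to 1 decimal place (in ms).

695.7 ms

With log₂ n on the abscissa the relation is linear; from the two conditions:
  b = (967 − 835) / (log₂ 20 − log₂ 12) = 132 / (4.3219 − 3.5850) = 179.113 ms/bit
  a = 835 − 179.113 × 3.5850 = 192.887 ms
Then RT(7) = 192.887 + 179.113 × log₂ 7 = 192.887 + 179.113 × 2.8074 ≈ 695.720 ms.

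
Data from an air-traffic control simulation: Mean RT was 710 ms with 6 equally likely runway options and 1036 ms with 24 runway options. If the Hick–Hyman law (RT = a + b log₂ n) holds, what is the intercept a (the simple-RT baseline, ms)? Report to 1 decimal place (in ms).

b = (RT₂ − RT₁)/(log₂ n₂ − log₂ n₁) = (1036 − 710)/(4.5850 − 2.5850) = 163.000 ms/bit.
a = RT₁ − b·log₂ n₁ = 710 − 163.000 × 2.5850 = 288.651 ms.

288.7 ms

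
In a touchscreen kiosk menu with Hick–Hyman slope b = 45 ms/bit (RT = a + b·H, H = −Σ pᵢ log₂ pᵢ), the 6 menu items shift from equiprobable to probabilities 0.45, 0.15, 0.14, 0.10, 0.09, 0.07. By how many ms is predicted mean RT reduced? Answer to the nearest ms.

16 ms

The RT saving is b·ΔH. Equiprobable H₀ = log₂(6) = 2.5850 bits; with the given probabilities H = 2.2395 bits.
b·(H₀ − H) = 45 × (2.5850 − 2.2395) = 15.55 ms.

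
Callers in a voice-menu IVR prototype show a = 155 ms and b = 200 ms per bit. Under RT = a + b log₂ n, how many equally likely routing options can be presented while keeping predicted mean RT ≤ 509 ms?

200·log₂ n ≤ 509 − 155 = 354, giving log₂ n ≤ 1.7700 and n ≤ 3.411. The largest whole number is 3.

3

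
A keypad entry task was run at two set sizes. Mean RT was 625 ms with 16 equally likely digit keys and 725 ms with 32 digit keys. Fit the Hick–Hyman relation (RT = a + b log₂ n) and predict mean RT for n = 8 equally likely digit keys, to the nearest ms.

525 ms

Solve the two-equation system in a and b:
  b = (725 − 625) / (log₂ 32 − log₂ 16) = 100 / (5 − 4) = 100 ms/bit
  a = 625 − 100 × 4 = 225 ms
Then RT(8) = 225 + 100 × log₂ 8 = 225 + 100 × 3 ≈ 525.000 ms.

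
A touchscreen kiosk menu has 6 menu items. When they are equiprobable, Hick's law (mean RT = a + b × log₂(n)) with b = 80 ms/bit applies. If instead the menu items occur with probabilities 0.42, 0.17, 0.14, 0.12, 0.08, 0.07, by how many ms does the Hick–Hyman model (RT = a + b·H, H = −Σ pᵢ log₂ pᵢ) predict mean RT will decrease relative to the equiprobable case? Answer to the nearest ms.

The RT saving is b·ΔH. Equiprobable H₀ = log₂(6) = 2.5850 bits; with the given probabilities H = 2.2845 bits.
b·(H₀ − H) = 80 × (2.5850 − 2.2845) = 24.04 ms.

24 ms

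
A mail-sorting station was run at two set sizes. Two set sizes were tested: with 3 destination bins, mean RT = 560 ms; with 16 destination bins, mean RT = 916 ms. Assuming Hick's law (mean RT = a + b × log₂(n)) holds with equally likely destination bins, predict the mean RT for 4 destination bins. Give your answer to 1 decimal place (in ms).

621.2 ms

RT is linear in log₂ n, so two points fix the line:
  b = (916 − 560) / (log₂ 16 − log₂ 3) = 356 / (4 − 1.5850) = 147.410 ms/bit
  a = 560 − 147.410 × 1.5850 = 326.361 ms
Then RT(4) = 326.361 + 147.410 × log₂ 4 = 326.361 + 147.410 × 2 ≈ 621.181 ms.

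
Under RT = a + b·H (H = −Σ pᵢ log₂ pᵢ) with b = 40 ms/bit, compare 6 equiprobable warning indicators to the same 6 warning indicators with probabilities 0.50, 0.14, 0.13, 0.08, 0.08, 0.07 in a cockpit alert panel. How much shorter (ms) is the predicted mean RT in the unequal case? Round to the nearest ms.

Equiprobable entropy H₀ = log₂ 6 = 2.5850 bits.
Skewed entropy H = −Σ pᵢ log₂ pᵢ = 2.1313 bits.
ΔRT = b·(H₀ − H) = 40 × 0.4536 = 18.15 ms.

18 ms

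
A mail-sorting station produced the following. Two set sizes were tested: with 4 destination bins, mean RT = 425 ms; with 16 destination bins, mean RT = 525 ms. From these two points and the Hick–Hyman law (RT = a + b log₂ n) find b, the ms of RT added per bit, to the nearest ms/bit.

50 ms/bit

The slope on a log₂ axis is (525 − 425) / (4 − 2) = 50 ms/bit.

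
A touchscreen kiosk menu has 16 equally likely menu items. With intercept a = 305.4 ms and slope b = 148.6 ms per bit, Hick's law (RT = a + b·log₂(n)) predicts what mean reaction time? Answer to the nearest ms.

log₂(16) = 4 bits, so RT = 305.4 + 148.6 × 4 ≈ 899.800 ms.

900 ms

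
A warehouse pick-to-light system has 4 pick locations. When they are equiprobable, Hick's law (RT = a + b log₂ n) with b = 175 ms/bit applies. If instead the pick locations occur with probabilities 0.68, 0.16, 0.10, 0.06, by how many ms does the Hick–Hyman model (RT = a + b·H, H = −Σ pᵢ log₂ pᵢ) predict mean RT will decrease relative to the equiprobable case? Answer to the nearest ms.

Equiprobable entropy H₀ = log₂ 4 = 2.0000 bits.
Skewed entropy H = −Σ pᵢ log₂ pᵢ = 1.3771 bits.
ΔRT = b·(H₀ − H) = 175 × 0.6229 = 109.01 ms.

109 ms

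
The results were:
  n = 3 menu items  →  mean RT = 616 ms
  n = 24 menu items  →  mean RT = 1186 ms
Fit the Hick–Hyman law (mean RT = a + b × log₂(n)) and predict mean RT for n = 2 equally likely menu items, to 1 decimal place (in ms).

504.9 ms

Solve the two-equation system in a and b:
  b = (1186 − 616) / (log₂ 24 − log₂ 3) = 570 / (4.5850 − 1.5850) = 190.000 ms/bit
  a = 616 − 190.000 × 1.5850 = 314.857 ms
Then RT(2) = 314.857 + 190.000 × log₂ 2 = 314.857 + 190.000 × 1 ≈ 504.857 ms.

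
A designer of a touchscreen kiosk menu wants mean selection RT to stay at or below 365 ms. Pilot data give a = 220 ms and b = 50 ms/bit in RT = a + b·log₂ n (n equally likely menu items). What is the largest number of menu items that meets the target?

7

50·log₂ n ≤ 365 − 220 = 145, giving log₂ n ≤ 2.9000 and n ≤ 7.464. The largest whole number is 7.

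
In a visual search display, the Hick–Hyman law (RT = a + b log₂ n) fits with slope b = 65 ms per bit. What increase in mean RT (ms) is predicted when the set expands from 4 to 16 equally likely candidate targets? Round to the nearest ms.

130 ms

Only the slope matters, since a is common to both: ΔRT = b·log₂(n₂/n₁).
log₂(16) − log₂(4) = log₂(16/4) = log₂(4) = 2.
ΔRT = 65 × 2.0000 = 130.000 ms.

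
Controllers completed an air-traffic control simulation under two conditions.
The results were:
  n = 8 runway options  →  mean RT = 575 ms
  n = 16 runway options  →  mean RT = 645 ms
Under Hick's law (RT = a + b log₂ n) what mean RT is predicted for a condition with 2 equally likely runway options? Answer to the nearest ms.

Fit slope and intercept:
  b = (645 − 575) / (log₂ 16 − log₂ 8) = 70 / (4 − 3) = 70 ms/bit
  a = 575 − 70 × 3 = 365 ms
Then RT(2) = 365 + 70 × log₂ 2 = 365 + 70 × 1 ≈ 435.000 ms.

435 ms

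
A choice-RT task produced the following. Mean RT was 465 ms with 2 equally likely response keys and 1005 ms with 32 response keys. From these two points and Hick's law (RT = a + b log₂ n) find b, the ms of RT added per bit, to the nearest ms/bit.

135 ms/bit

Slope: b = (1005 − 465) / (log₂ 32 − log₂ 2) = 540/4.0000 = 135 ms/bit.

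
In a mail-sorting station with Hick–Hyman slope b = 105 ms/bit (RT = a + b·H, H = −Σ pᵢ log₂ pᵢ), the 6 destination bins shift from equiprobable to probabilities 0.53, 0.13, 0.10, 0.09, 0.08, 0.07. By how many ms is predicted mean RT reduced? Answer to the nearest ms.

54 ms

Equiprobable entropy H₀ = log₂ 6 = 2.5850 bits.
Skewed entropy H = −Σ pᵢ log₂ pᵢ = 2.0730 bits.
ΔRT = b·(H₀ − H) = 105 × 0.5120 = 53.76 ms.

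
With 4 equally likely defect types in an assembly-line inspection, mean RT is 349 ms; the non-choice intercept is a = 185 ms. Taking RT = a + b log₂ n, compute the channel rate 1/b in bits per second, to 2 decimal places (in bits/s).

12.20 bits/s

Choice component = 349 − 185 = 164 ms over log₂(4) = 2 bits.
b = 164 / 2 = 82.000 ms/bit, so 1/b = 12.195 bits/s.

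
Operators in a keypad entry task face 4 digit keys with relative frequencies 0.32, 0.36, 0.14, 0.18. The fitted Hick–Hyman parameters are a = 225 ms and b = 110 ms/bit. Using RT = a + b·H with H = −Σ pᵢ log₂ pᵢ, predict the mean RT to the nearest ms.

H = 0.32·log₂(1/0.32) + 0.36·log₂(1/0.36) + 0.14·log₂(1/0.14) + 0.18·log₂(1/0.18) = 1.8991 bits.
RT = 225 + 110 × 1.8991 = 433.90 ms.

434 ms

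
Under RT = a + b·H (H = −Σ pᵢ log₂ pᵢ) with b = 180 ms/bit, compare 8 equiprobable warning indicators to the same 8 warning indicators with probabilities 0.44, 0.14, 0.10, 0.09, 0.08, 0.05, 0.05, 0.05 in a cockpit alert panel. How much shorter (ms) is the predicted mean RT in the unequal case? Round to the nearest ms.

The RT saving is b·ΔH. Equiprobable H₀ = log₂(8) = 3.0000 bits; with the given probabilities H = 2.5029 bits.
b·(H₀ − H) = 180 × (3.0000 − 2.5029) = 89.48 ms.

89 ms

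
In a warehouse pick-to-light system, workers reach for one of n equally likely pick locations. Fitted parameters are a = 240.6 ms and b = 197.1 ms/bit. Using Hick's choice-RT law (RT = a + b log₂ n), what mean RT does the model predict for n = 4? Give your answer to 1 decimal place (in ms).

log₂(4) = 2 bits, so RT = 240.6 + 197.1 × 2 ≈ 634.800 ms.

634.8 ms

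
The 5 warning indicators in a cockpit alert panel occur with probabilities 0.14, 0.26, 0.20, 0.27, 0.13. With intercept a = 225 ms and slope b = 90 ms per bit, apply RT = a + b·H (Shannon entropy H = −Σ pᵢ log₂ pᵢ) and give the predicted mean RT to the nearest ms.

H = 0.14·log₂(1/0.14) + 0.26·log₂(1/0.26) + 0.20·log₂(1/0.20) + 0.27·log₂(1/0.27) + 0.13·log₂(1/0.13) = 2.2594 bits.
RT = 225 + 90 × 2.2594 = 428.35 ms.

428 ms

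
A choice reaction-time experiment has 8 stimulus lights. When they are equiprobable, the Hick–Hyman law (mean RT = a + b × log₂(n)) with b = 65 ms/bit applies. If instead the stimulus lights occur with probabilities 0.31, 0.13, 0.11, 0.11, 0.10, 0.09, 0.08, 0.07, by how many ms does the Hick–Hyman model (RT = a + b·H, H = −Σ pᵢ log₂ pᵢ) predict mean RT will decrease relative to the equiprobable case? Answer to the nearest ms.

The RT saving is b·ΔH. Equiprobable H₀ = log₂(8) = 3.0000 bits; with the given probabilities H = 2.8119 bits.
b·(H₀ − H) = 65 × (3.0000 − 2.8119) = 12.23 ms.

12 ms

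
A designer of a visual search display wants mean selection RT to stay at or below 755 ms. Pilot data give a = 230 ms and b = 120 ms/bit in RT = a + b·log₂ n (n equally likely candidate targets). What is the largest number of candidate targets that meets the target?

20

120·log₂ n ≤ 755 − 230 = 525, giving log₂ n ≤ 4.3750 and n ≤ 20.749. The largest whole number is 20.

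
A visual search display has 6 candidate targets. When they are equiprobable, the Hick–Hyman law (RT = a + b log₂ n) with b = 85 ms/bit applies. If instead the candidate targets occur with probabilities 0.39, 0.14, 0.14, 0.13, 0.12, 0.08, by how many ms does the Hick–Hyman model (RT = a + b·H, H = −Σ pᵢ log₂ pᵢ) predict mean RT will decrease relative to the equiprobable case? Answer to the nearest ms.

Equiprobable entropy H₀ = log₂ 6 = 2.5850 bits.
Skewed entropy H = −Σ pᵢ log₂ pᵢ = 2.3652 bits.
ΔRT = b·(H₀ − H) = 85 × 0.2197 = 18.68 ms.

19 ms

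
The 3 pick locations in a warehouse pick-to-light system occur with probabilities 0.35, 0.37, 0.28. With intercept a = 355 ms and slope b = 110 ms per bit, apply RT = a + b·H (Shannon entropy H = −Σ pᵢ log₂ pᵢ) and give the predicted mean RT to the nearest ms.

Entropy contributions −pᵢ log₂ pᵢ: 0.5301, 0.5307, 0.5142; sum H = 1.5751 bits.
RT = a + bH = 355 + 110·1.5751 = 528.26 ms.

528 ms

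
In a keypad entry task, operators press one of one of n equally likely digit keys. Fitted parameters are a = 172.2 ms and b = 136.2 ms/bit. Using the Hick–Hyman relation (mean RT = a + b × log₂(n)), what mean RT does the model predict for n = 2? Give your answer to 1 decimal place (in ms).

log₂(2) = 1 bits, so RT = 172.2 + 136.2 × 1 ≈ 308.400 ms.

308.4 ms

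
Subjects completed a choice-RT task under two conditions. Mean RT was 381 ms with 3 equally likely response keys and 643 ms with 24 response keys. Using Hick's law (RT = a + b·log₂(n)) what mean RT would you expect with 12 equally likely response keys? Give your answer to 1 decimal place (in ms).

555.7 ms

Fit slope and intercept:
  b = (643 − 381) / (log₂ 24 − log₂ 3) = 262 / (4.5850 − 1.5850) = 87.333 ms/bit
  a = 381 − 87.333 × 1.5850 = 242.580 ms
Then RT(12) = 242.580 + 87.333 × log₂ 12 = 242.580 + 87.333 × 3.5850 ≈ 555.667 ms.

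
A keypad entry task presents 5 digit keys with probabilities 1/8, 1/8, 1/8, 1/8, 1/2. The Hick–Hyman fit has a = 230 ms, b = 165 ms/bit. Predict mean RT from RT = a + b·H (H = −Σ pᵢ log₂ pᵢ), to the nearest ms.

560 ms

Each term −pᵢ log₂ pᵢ: 0.125·3 + 0.125·3 + 0.125·3 + 0.125·3 + 0.5·1; summed, H = 2.000 bits.
Mean RT = a + bH = 230 + 165·2.000 = 560.00 ms.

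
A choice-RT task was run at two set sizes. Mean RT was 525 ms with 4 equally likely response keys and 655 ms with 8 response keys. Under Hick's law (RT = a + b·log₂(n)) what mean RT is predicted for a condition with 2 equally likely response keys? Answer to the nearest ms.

Solve the two-equation system in a and b:
  b = (655 − 525) / (log₂ 8 − log₂ 4) = 130 / (3 − 2) = 130 ms/bit
  a = 525 − 130 × 2 = 265 ms
Then RT(2) = 265 + 130 × log₂ 2 = 265 + 130 × 1 ≈ 395.000 ms.

395 ms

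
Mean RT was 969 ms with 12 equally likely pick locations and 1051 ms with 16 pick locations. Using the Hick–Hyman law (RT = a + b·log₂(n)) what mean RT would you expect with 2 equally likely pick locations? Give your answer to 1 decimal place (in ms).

RT is linear in log₂ n, so two points fix the line:
  b = (1051 − 969) / (log₂ 16 − log₂ 12) = 82 / (4 − 3.5850) = 197.573 ms/bit
  a = 969 − 197.573 × 3.5850 = 260.710 ms
Then RT(2) = 260.710 + 197.573 × log₂ 2 = 260.710 + 197.573 × 1 ≈ 458.282 ms.

458.3 ms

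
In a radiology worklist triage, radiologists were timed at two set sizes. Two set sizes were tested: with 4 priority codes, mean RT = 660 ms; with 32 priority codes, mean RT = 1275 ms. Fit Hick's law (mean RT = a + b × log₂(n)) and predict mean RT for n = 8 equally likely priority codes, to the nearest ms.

Solve the two-equation system in a and b:
  b = (1275 − 660) / (log₂ 32 − log₂ 4) = 615 / (5 − 2) = 205 ms/bit
  a = 660 − 205 × 2 = 250 ms
Then RT(8) = 250 + 205 × log₂ 8 = 250 + 205 × 3 ≈ 865.000 ms.

865 ms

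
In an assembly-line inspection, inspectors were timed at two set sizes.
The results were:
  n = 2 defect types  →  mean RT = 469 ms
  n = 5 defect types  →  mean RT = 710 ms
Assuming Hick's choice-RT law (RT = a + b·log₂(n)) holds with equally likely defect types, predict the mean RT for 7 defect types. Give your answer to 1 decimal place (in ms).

RT is linear in log₂ n, so two points fix the line:
  b = (710 − 469) / (log₂ 5 − log₂ 2) = 241 / (2.3219 − 1) = 182.309 ms/bit
  a = 469 − 182.309 × 1 = 286.691 ms
Then RT(7) = 286.691 + 182.309 × log₂ 7 = 286.691 + 182.309 × 2.8074 ≈ 798.498 ms.

798.5 ms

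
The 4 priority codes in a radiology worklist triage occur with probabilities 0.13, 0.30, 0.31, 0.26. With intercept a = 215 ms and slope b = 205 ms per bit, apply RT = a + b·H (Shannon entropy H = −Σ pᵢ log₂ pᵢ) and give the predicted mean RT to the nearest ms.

611 ms

H = 0.13·log₂(1/0.13) + 0.30·log₂(1/0.30) + 0.31·log₂(1/0.31) + 0.26·log₂(1/0.26) = 1.9328 bits.
RT = 215 + 205 × 1.9328 = 611.23 ms.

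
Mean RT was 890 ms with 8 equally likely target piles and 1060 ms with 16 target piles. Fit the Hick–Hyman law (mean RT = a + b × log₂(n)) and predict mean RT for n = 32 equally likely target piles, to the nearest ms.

1230 ms

Solve the two-equation system in a and b:
  b = (1060 − 890) / (log₂ 16 − log₂ 8) = 170 / (4 − 3) = 170 ms/bit
  a = 890 − 170 × 3 = 380 ms
Then RT(32) = 380 + 170 × log₂ 32 = 380 + 170 × 5 ≈ 1230.000 ms.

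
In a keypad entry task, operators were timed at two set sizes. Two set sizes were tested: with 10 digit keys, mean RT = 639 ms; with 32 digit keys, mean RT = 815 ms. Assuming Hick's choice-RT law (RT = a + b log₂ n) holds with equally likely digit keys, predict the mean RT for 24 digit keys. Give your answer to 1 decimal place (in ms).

Solve the two-equation system in a and b:
  b = (815 − 639) / (log₂ 32 − log₂ 10) = 176 / (5 − 3.3219) = 104.882 ms/bit
  a = 639 − 104.882 × 3.3219 = 290.589 ms
Then RT(24) = 290.589 + 104.882 × log₂ 24 = 290.589 + 104.882 × 4.5850 ≈ 771.470 ms.

771.5 ms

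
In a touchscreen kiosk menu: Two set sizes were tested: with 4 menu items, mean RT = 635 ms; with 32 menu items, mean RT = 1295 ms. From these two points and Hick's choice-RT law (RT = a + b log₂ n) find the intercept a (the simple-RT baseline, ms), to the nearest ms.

195 ms

The slope on a log₂ axis is (1295 − 635) / (5 − 2) = 220 ms/bit.
a = RT₁ − b·log₂ n₁ = 635 − 220 × 2 = 195.000 ms.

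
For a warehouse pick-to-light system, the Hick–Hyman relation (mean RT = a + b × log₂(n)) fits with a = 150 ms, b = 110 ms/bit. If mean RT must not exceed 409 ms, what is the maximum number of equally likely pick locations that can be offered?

Set 150 + 110·log₂ n ≤ 409 → log₂ n ≤ (409 − 150)/110 = 2.3545.
So n ≤ 2^2.3545 = 5.114; the largest integer n is 5.

5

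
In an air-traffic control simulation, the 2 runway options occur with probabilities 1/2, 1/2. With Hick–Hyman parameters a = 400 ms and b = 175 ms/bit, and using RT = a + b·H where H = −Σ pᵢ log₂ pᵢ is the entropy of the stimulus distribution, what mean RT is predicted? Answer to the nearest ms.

575 ms

Each term −pᵢ log₂ pᵢ: 0.5·1 + 0.5·1; summed, H = 1.000 bits.
Mean RT = a + bH = 400 + 175·1.000 = 575.00 ms.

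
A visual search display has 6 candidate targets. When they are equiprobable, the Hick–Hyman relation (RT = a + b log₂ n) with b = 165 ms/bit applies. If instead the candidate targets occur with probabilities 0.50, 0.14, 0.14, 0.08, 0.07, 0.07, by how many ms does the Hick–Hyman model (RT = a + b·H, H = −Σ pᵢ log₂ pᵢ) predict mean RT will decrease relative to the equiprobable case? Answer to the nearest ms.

76 ms

The RT saving is b·ΔH. Equiprobable H₀ = log₂(6) = 2.5850 bits; with the given probabilities H = 2.1228 bits.
b·(H₀ − H) = 165 × (2.5850 − 2.1228) = 76.25 ms.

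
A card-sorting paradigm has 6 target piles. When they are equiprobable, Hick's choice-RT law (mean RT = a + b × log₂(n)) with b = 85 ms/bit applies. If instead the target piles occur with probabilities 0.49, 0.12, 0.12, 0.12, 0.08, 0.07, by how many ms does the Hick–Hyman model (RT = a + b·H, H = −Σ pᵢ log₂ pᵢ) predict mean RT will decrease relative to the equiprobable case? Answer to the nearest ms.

36 ms

The RT saving is b·ΔH. Equiprobable H₀ = log₂(6) = 2.5850 bits; with the given probabilities H = 2.1655 bits.
b·(H₀ − H) = 85 × (2.5850 − 2.1655) = 35.65 ms.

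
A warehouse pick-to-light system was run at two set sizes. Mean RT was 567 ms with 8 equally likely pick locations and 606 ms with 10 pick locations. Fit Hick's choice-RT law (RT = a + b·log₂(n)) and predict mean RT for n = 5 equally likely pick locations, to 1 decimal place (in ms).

With log₂ n on the abscissa the relation is linear; from the two conditions:
  b = (606 − 567) / (log₂ 10 − log₂ 8) = 39 / (3.3219 − 3) = 121.145 ms/bit
  a = 567 − 121.145 × 3 = 203.565 ms
Then RT(5) = 203.565 + 121.145 × log₂ 5 = 203.565 + 121.145 × 2.3219 ≈ 484.855 ms.

484.9 ms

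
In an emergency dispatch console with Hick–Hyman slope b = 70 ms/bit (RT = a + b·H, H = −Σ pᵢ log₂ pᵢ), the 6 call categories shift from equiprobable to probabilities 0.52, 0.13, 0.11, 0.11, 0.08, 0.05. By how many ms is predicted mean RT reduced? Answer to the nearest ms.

Equiprobable entropy H₀ = log₂ 6 = 2.5850 bits.
Skewed entropy H = −Σ pᵢ log₂ pᵢ = 2.0814 bits.
ΔRT = b·(H₀ − H) = 70 × 0.5036 = 35.25 ms.

35 ms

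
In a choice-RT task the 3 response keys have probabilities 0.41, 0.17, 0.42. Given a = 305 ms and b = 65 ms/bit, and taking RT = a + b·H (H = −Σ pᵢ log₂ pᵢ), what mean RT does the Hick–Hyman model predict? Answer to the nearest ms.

Entropy contributions −pᵢ log₂ pᵢ: 0.5274, 0.4346, 0.5256; sum H = 1.4876 bits.
RT = a + bH = 305 + 65·1.4876 = 401.70 ms.

402 ms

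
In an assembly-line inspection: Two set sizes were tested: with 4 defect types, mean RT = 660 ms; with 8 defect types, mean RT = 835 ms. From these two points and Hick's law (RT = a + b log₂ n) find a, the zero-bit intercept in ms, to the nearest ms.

310 ms

Slope: b = (835 − 660) / (log₂ 8 − log₂ 4) = 175/1.0000 = 175 ms/bit.
Intercept: a = 660 − 175·log₂(4) = 310.000 ms.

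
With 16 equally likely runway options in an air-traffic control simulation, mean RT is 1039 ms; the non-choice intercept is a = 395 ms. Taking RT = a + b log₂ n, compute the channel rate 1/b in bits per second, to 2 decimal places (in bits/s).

6.21 bits/s

Choice component = 1039 − 395 = 644 ms over log₂(16) = 4 bits.
b = 644 / 4 = 161.000 ms/bit, so 1/b = 6.211 bits/s.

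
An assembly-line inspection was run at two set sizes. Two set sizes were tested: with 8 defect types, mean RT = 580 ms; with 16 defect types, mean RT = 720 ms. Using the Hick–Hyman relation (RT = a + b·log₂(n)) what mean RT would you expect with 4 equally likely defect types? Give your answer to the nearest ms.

440 ms

With log₂ n on the abscissa the relation is linear; from the two conditions:
  b = (720 − 580) / (log₂ 16 − log₂ 8) = 140 / (4 − 3) = 140 ms/bit
  a = 580 − 140 × 3 = 160 ms
Then RT(4) = 160 + 140 × log₂ 4 = 160 + 140 × 2 ≈ 440.000 ms.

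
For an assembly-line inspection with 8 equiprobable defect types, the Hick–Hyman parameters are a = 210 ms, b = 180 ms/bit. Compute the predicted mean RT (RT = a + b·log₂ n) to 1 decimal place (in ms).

log₂(8) = 3 bits, so RT = 210 + 180 × 3 ≈ 750.000 ms.

750.0 ms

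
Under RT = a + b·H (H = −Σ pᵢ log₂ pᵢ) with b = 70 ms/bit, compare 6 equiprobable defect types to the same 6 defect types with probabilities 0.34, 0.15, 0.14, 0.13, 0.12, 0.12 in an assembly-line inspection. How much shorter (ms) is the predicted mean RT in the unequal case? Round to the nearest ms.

The RT saving is b·ΔH. Equiprobable H₀ = log₂(6) = 2.5850 bits; with the given probabilities H = 2.4536 bits.
b·(H₀ − H) = 70 × (2.5850 − 2.4536) = 9.19 ms.

9 ms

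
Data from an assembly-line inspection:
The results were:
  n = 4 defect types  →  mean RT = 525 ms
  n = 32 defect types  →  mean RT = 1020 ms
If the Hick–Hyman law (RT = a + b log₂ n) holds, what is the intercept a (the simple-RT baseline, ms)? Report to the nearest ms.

Slope: b = (1020 − 525) / (log₂ 32 − log₂ 4) = 495/3.0000 = 165 ms/bit.
Intercept: a = 525 − 165·log₂(4) = 195.000 ms.

195 ms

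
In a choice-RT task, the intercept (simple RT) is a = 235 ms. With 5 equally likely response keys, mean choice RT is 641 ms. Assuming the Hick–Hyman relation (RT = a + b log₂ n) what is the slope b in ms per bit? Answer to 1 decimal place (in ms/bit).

174.9 ms/bit

b = (641 − 235) / log₂(5) = 406 / 2.3219 = 174.855 ms/bit.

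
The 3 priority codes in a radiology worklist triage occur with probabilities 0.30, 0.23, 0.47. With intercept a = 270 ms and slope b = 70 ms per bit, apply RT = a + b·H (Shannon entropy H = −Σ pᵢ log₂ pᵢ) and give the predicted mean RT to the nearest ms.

H = 0.30·log₂(1/0.30) + 0.23·log₂(1/0.23) + 0.47·log₂(1/0.47) = 1.5207 bits.
RT = 270 + 70 × 1.5207 = 376.45 ms.

376 ms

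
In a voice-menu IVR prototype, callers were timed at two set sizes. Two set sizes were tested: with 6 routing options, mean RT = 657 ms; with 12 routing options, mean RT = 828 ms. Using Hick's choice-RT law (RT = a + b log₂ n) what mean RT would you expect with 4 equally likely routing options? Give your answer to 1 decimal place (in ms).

557.0 ms

Solve the two-equation system in a and b:
  b = (828 − 657) / (log₂ 12 − log₂ 6) = 171 / (3.5850 − 2.5850) = 171.000 ms/bit
  a = 657 − 171.000 × 2.5850 = 214.971 ms
Then RT(4) = 214.971 + 171.000 × log₂ 4 = 214.971 + 171.000 × 2 ≈ 556.971 ms.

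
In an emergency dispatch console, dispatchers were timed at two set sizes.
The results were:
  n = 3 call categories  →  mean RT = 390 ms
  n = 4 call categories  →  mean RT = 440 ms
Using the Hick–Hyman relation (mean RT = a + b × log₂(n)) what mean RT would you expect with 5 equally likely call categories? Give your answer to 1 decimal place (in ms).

478.8 ms

Fit slope and intercept:
  b = (440 − 390) / (log₂ 4 − log₂ 3) = 50 / (2 − 1.5850) = 120.471 ms/bit
  a = 390 − 120.471 × 1.5850 = 199.058 ms
Then RT(5) = 199.058 + 120.471 × log₂ 5 = 199.058 + 120.471 × 2.3219 ≈ 478.783 ms.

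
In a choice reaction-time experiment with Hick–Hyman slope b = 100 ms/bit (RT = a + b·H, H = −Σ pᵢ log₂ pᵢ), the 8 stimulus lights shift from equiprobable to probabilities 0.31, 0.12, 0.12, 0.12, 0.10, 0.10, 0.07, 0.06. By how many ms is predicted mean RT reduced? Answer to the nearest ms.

20 ms

Equiprobable entropy H₀ = log₂ 8 = 3.0000 bits.
Skewed entropy H = −Σ pᵢ log₂ pᵢ = 2.8015 bits.
ΔRT = b·(H₀ − H) = 100 × 0.1985 = 19.85 ms.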